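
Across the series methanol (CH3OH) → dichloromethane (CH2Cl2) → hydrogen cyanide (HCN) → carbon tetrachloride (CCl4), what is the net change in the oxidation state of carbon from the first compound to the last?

+6

Carbon oxidation states along the series — methanol: -2, dichloromethane: 0, hydrogen cyanide: +2, carbon tetrachloride: +4.
Net change = +4 − (-2) = +6.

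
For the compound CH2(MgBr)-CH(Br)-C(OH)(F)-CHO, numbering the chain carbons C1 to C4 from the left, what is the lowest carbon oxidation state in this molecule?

-3

Bonds to more-electronegative neighbours contribute +1 each, bonds to H or metals contribute −1 each, and C–C bonds contribute 0. Tallying each carbon:
C1: 1C, 2H, 1Mg → 0 − 2 − 1 = -3
C2: 2C, 1H, 1Br → 0 − 1 + 1 = 0
C3: 2C, 1O, 1F → 0 + 1 + 1 = +2
C4: 1C, 1H, 2O → 0 − 1 + 2 = +1
The lowest value is -3.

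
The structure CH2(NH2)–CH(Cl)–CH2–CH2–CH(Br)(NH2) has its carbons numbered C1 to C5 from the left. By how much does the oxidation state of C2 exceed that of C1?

C2: 2C, 1H, 1Cl → 0 − 1 + 1 = 0
C1: 1C, 2H, 1N → 0 − 2 + 1 = -1
Difference: 0 − (-1) = +1.

+1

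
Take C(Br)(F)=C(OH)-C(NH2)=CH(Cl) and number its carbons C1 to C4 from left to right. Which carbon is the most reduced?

Tallying each carbon's bonds:
C1: 2C, 1F, 1Br → 0 + 1 + 1 = +2
C2: 3C, 1O → 0 + 1 = +1
C3: 3C, 1N → 0 + 1 = +1
C4: 2C, 1H, 1Cl → 0 − 1 + 1 = 0
The most reduced carbon is C4 at 0.

C4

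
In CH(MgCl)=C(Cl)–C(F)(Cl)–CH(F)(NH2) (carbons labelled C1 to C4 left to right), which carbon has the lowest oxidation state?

C1

Tallying each carbon's bonds:
C1: 2C, 1H, 1Mg → 0 − 1 − 1 = -2
C2: 3C, 1Cl → 0 + 1 = +1
C3: 2C, 1F, 1Cl → 0 + 1 + 1 = +2
C4: 1C, 1H, 1N, 1F → 0 − 1 + 1 + 1 = +1
The most reduced carbon is C1 at -2.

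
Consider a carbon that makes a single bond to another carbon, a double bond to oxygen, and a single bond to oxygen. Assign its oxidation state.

The carbon has one bond to C (0), one bond to O (+1), a double bond to O (2×+1 = +2).
Oxidation state = 0 + 1 + 2 = +3.

+3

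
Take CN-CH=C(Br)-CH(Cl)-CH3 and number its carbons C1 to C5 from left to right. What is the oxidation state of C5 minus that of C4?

C5: 1C, 3H → 0 − 3 = -3
C4: 2C, 1H, 1Cl → 0 − 1 + 1 = 0
Difference: -3 − (0) = -3.

-3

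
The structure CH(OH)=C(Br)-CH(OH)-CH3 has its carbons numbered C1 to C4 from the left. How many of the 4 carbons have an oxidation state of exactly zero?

2

Tallying each carbon's bonds:
C1: 2C, 1H, 1O → 0 − 1 + 1 = 0
C2: 3C, 1Br → 0 + 1 = +1
C3: 2C, 1H, 1O → 0 − 1 + 1 = 0
C4: 1C, 3H → 0 − 3 = -3
2 carbons (C1, C3) meet the condition.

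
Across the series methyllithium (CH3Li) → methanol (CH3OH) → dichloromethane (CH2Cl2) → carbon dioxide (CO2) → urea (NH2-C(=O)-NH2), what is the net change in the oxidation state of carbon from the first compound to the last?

Carbon oxidation states along the series — methyllithium: -4, methanol: -2, dichloromethane: 0, carbon dioxide: +4, urea: +4.
Net change = +4 − (-4) = +8.

+8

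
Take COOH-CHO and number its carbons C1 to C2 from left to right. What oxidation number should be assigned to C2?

C2 has one bond to C (0), a double bond to O (2×+1 = +2), one bond to H (-1).
Oxidation state = 0 + 2 − 1 = +1.

+1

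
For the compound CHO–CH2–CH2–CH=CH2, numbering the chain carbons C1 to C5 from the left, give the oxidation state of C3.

C3 has one bond to C (0), one bond to C (0), one bond to H (-1), one bond to H (-1).
Oxidation state = 0 + 0 − 1 − 1 = -2.

-2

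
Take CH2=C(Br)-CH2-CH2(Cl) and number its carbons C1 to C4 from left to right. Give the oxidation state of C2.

Count +1 for every bond to an atom more electronegative than carbon and −1 for every bond to one less electronegative; C–C bonds are 0.
C2 has a double bond to C (2×0 = 0), one bond to C (0), one bond to Br (+1).
Oxidation state = 0 + 0 + 1 = +1.

+1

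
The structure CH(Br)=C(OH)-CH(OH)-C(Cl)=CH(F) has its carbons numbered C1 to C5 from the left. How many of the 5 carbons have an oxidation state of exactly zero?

3

Each bond to a more electronegative atom (O, N, halogen) counts +1, each bond to a less electronegative atom (H, metal, B, Si) counts −1, and each C–C bond counts 0. Tallying each carbon:
C1: 2C, 1H, 1Br → 0 − 1 + 1 = 0
C2: 3C, 1O → 0 + 1 = +1
C3: 2C, 1H, 1O → 0 − 1 + 1 = 0
C4: 3C, 1Cl → 0 + 1 = +1
C5: 2C, 1H, 1F → 0 − 1 + 1 = 0
3 carbons (C1, C3, C5) meet the condition.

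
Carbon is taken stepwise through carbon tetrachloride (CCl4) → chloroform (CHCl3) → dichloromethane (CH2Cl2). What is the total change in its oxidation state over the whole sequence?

Carbon oxidation states along the series — carbon tetrachloride: +4, chloroform: +2, dichloromethane: 0.
Net change = 0 − (+4) = -4.

-4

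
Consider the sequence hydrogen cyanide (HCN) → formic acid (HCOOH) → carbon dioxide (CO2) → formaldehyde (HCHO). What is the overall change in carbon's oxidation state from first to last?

-2

Carbon oxidation states along the series — hydrogen cyanide: +2, formic acid: +2, carbon dioxide: +4, formaldehyde: 0.
Net change = 0 − (+2) = -2.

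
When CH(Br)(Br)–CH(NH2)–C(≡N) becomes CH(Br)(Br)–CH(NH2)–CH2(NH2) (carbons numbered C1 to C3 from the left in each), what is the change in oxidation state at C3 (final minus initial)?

-4

Before: C3 has 1 bond to C, 3 bonds to N → oxidation state +3.
After: C3 has 1 bond to C, 2 bonds to H, 1 bond to N → oxidation state -1.
Δ = -1 − (+3) = -4, so this is a reduction at C3.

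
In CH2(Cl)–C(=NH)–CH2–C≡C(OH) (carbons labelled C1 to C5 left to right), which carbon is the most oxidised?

C2

Assign +1 per bond to O/N/halogen, −1 per bond to H or an electropositive element, and 0 per bond to carbon. Tallying each carbon:
C1: 1C, 2H, 1Cl → 0 − 2 + 1 = -1
C2: 2C, 2N → 0 + 2 = +2
C3: 2C, 2H → 0 − 2 = -2
C4: 4C → 0 = 0
C5: 3C, 1O → 0 + 1 = +1
The most oxidised carbon is C2 at +2.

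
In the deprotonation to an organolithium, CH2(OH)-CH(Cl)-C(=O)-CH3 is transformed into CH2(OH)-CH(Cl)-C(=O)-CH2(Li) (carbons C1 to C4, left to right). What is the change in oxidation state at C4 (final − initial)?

0

Before: C4 has 1 bond to C, 3 bonds to H → oxidation state -3.
After: C4 has 1 bond to C, 2 bonds to H, 1 bond to Li → oxidation state -3.
Δ = -3 − (-3) = 0, so no net redox change at C4.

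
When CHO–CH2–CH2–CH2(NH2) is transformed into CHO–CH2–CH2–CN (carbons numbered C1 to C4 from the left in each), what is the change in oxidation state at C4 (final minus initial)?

+4

Before: C4 has 1 bond to C, 2 bonds to H, 1 bond to N → oxidation state -1.
After: C4 has 1 bond to C, 3 bonds to N → oxidation state +3.
Δ = +3 − (-1) = +4, so this is an oxidation at C4.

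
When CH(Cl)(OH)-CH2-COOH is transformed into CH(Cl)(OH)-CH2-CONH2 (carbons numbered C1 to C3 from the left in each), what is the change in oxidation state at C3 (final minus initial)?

Before: C3 has 1 bond to C, 3 bonds to O → oxidation state +3.
After: C3 has 1 bond to C, 2 bonds to O, 1 bond to N → oxidation state +3.
Δ = +3 − (+3) = 0, so no net redox change at C3.

0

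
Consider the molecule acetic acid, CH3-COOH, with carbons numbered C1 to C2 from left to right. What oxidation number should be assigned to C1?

-3

C1 has one bond to H (-1), one bond to H (-1), one bond to H (-1), one bond to C (0).
Oxidation state = -1 − 1 − 1 + 0 = -3.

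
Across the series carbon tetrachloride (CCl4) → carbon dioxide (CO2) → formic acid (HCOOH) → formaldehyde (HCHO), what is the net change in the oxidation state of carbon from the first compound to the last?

Carbon oxidation states along the series — carbon tetrachloride: +4, carbon dioxide: +4, formic acid: +2, formaldehyde: 0.
Net change = 0 − (+4) = -4.

-4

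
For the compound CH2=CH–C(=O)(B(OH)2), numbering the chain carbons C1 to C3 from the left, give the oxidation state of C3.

C3 has one bond to C (0), a double bond to O (2×+1 = +2), one bond to B (-1).
Oxidation state = 0 + 2 − 1 = +1.

+1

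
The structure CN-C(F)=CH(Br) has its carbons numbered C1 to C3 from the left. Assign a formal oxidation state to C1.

+3

C1 has one bond to C (0), a triple bond to N (3×+1 = +3).
Oxidation state = 0 + 3 = +3.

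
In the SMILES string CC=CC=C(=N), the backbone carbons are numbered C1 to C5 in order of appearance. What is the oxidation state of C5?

+2

C5 has a double bond to C (2×0 = 0), a double bond to N (2×+1 = +2).
Oxidation state = 0 + 2 = +2.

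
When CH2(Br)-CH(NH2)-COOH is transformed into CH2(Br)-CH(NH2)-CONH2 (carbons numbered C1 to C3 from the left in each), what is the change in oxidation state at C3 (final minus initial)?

Before: C3 has 1 bond to C, 3 bonds to O → oxidation state +3.
After: C3 has 1 bond to C, 2 bonds to O, 1 bond to N → oxidation state +3.
Δ = +3 − (+3) = 0, so no net redox change at C3.

0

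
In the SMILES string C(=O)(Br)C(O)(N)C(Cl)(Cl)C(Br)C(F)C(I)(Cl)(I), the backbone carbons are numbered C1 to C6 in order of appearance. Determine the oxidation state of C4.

0

Assign +1 per bond to O/N/halogen, −1 per bond to H or an electropositive element, and 0 per bond to carbon.
C4 has one bond to C (0), one bond to C (0), one bond to H (-1), one bond to Br (+1).
Oxidation state = 0 + 0 − 1 + 1 = 0.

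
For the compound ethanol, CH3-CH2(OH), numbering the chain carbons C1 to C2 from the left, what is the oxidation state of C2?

Bonds to more-electronegative neighbours contribute +1 each, bonds to H or metals contribute −1 each, and C–C bonds contribute 0.
C2 has one bond to H (-1), one bond to H (-1), one bond to O (+1), one bond to C (0).
Oxidation state = -1 − 1 + 1 + 0 = -1.

-1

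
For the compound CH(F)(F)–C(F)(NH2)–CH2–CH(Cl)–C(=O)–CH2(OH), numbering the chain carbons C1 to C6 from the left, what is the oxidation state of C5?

+2

Each bond to a more electronegative atom (O, N, halogen) counts +1, each bond to a less electronegative atom (H, metal, B, Si) counts −1, and each C–C bond counts 0.
C5 has one bond to C (0), one bond to C (0), a double bond to O (2×+1 = +2).
Oxidation state = 0 + 0 + 2 = +2.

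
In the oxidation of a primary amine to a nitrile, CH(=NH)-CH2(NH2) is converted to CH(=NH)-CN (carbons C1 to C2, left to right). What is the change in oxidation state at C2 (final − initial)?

Before: C2 has 1 bond to C, 2 bonds to H, 1 bond to N → oxidation state -1.
After: C2 has 1 bond to C, 3 bonds to N → oxidation state +3.
Δ = +3 − (-1) = +4, so this is an oxidation at C2.

+4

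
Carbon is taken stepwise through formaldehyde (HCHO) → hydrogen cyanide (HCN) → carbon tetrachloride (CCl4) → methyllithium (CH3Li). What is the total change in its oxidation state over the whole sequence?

Carbon oxidation states along the series — formaldehyde: 0, hydrogen cyanide: +2, carbon tetrachloride: +4, methyllithium: -4.
Net change = -4 − (0) = -4.

-4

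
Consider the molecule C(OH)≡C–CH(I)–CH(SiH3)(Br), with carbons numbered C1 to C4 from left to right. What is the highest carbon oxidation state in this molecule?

Assign +1 per bond to O/N/halogen, −1 per bond to H or an electropositive element, and 0 per bond to carbon. Tallying each carbon:
C1: 3C, 1O → 0 + 1 = +1
C2: 4C → 0 = 0
C3: 2C, 1H, 1I → 0 − 1 + 1 = 0
C4: 1C, 1H, 1Br, 1Si → 0 − 1 + 1 − 1 = -1
The highest value is +1.

+1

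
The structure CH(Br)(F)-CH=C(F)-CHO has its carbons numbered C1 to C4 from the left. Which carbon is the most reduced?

Tallying each carbon's bonds:
C1: 1C, 1H, 1F, 1Br → 0 − 1 + 1 + 1 = +1
C2: 3C, 1H → 0 − 1 = -1
C3: 3C, 1F → 0 + 1 = +1
C4: 1C, 1H, 2O → 0 − 1 + 2 = +1
The most reduced carbon is C2 at -1.

C2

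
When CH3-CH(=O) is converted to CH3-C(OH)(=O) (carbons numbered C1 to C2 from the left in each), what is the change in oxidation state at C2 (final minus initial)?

+2

Before: C2 has 1 bond to C, 1 bond to H, 2 bonds to O → oxidation state +1.
After: C2 has 1 bond to C, 3 bonds to O → oxidation state +3.
Δ = +3 − (+1) = +2, so this is an oxidation at C2.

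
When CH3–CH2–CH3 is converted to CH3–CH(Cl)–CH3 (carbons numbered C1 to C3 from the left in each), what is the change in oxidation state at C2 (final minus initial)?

Before: C2 has 2 bonds to C, 2 bonds to H → oxidation state -2.
After: C2 has 2 bonds to C, 1 bond to H, 1 bond to Cl → oxidation state 0.
Δ = 0 − (-2) = +2, so this is an oxidation at C2.

+2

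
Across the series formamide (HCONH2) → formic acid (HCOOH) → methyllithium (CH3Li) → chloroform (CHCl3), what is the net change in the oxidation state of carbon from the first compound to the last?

0

Carbon oxidation states along the series — formamide: +2, formic acid: +2, methyllithium: -4, chloroform: +2.
Net change = +2 − (+2) = 0.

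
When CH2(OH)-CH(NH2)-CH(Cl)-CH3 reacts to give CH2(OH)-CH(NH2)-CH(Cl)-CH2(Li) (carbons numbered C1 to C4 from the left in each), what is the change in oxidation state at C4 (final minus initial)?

Before: C4 has 1 bond to C, 3 bonds to H → oxidation state -3.
After: C4 has 1 bond to C, 2 bonds to H, 1 bond to Li → oxidation state -3.
Δ = -3 − (-3) = 0, so no net redox change at C4.

0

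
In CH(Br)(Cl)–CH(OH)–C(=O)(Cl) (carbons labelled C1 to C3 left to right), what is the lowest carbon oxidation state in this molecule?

0

Each bond to a more electronegative atom (O, N, halogen) counts +1, each bond to a less electronegative atom (H, metal, B, Si) counts −1, and each C–C bond counts 0. Tallying each carbon:
C1: 1C, 1H, 1Cl, 1Br → 0 − 1 + 1 + 1 = +1
C2: 2C, 1H, 1O → 0 − 1 + 1 = 0
C3: 1C, 2O, 1Cl → 0 + 2 + 1 = +3
The lowest value is 0.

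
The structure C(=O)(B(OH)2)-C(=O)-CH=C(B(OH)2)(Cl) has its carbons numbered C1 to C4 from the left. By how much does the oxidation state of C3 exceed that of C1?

-2

C3: 3C, 1H → 0 − 1 = -1
C1: 1C, 2O, 1B → 0 + 2 − 1 = +1
Difference: -1 − (+1) = -2.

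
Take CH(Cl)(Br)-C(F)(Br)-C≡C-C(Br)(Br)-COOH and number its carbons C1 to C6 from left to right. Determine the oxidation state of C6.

C6 has one bond to C (0), one bond to O (+1), a double bond to O (2×+1 = +2).
Oxidation state = 0 + 1 + 2 = +3.

+3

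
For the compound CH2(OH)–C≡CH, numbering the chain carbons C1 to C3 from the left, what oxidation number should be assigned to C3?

C3 has a triple bond to C (3×0 = 0), one bond to H (-1).
Oxidation state = 0 − 1 = -1.

-1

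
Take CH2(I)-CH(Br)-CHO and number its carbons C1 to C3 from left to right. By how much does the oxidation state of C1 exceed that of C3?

C1: 1C, 2H, 1I → 0 − 2 + 1 = -1
C3: 1C, 1H, 2O → 0 − 1 + 2 = +1
Difference: -1 − (+1) = -2.

-2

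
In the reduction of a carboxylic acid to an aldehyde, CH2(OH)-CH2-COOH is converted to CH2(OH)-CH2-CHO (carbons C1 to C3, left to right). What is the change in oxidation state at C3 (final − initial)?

-2

Before: C3 has 1 bond to C, 3 bonds to O → oxidation state +3.
After: C3 has 1 bond to C, 1 bond to H, 2 bonds to O → oxidation state +1.
Δ = +1 − (+3) = -2, so this is a reduction at C3.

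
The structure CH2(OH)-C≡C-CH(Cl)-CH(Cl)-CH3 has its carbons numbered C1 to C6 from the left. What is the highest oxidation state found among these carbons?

0

Count +1 for every bond to an atom more electronegative than carbon and −1 for every bond to one less electronegative; C–C bonds are 0. Tallying each carbon:
C1: 1C, 2H, 1O → 0 − 2 + 1 = -1
C2: 4C → 0 = 0
C3: 4C → 0 = 0
C4: 2C, 1H, 1Cl → 0 − 1 + 1 = 0
C5: 2C, 1H, 1Cl → 0 − 1 + 1 = 0
C6: 1C, 3H → 0 − 3 = -3
The highest value is 0.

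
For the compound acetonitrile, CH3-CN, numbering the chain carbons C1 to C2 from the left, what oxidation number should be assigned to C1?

-3

Each bond to a more electronegative atom (O, N, halogen) counts +1, each bond to a less electronegative atom (H, metal, B, Si) counts −1, and each C–C bond counts 0.
C1 has one bond to H (-1), one bond to H (-1), one bond to H (-1), one bond to C (0).
Oxidation state = -1 − 1 − 1 + 0 = -3.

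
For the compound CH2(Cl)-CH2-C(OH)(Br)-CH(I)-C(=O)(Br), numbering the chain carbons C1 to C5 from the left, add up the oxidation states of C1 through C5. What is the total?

+2

Tallying each carbon's bonds:
C1: 1C, 2H, 1Cl → 0 − 2 + 1 = -1
C2: 2C, 2H → 0 − 2 = -2
C3: 2C, 1O, 1Br → 0 + 1 + 1 = +2
C4: 2C, 1H, 1I → 0 − 1 + 1 = 0
C5: 1C, 2O, 1Br → 0 + 2 + 1 = +3
Sum = -1 − 2 + 2 + 0 + 3 = +2.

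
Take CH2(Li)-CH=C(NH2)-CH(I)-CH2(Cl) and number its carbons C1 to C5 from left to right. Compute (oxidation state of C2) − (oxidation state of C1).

C2: 3C, 1H → 0 − 1 = -1
C1: 1C, 2H, 1Li → 0 − 2 − 1 = -3
Difference: -1 − (-3) = +2.

+2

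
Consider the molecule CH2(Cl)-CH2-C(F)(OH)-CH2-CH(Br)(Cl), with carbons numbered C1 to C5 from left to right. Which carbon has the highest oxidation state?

C3

Assign +1 per bond to O/N/halogen, −1 per bond to H or an electropositive element, and 0 per bond to carbon. Tallying each carbon:
C1: 1C, 2H, 1Cl → 0 − 2 + 1 = -1
C2: 2C, 2H → 0 − 2 = -2
C3: 2C, 1O, 1F → 0 + 1 + 1 = +2
C4: 2C, 2H → 0 − 2 = -2
C5: 1C, 1H, 1Cl, 1Br → 0 − 1 + 1 + 1 = +1
The most oxidised carbon is C3 at +2.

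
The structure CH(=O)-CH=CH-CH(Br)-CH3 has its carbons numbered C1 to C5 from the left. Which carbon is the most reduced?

Tallying each carbon's bonds:
C1: 1C, 1H, 2O → 0 − 1 + 2 = +1
C2: 3C, 1H → 0 − 1 = -1
C3: 3C, 1H → 0 − 1 = -1
C4: 2C, 1H, 1Br → 0 − 1 + 1 = 0
C5: 1C, 3H → 0 − 3 = -3
The most reduced carbon is C5 at -3.

C5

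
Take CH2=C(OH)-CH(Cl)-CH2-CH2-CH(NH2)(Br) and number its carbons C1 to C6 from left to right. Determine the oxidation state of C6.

C6 has one bond to C (0), one bond to N (+1), one bond to Br (+1), one bond to H (-1).
Oxidation state = 0 + 1 + 1 − 1 = +1.

+1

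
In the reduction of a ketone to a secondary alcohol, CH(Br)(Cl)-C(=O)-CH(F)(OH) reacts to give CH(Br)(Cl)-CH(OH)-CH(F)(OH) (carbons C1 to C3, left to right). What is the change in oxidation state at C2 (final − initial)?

Before: C2 has 2 bonds to C, 2 bonds to O → oxidation state +2.
After: C2 has 2 bonds to C, 1 bond to H, 1 bond to O → oxidation state 0.
Δ = 0 − (+2) = -2, so this is a reduction at C2.

-2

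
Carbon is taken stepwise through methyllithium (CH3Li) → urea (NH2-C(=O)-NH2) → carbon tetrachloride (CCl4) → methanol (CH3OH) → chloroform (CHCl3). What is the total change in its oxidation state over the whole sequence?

+6

Carbon oxidation states along the series — methyllithium: -4, urea: +4, carbon tetrachloride: +4, methanol: -2, chloroform: +2.
Net change = +2 − (-4) = +6.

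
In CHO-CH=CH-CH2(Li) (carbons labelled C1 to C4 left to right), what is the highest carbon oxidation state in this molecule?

+1

Tallying each carbon's bonds:
C1: 1C, 1H, 2O → 0 − 1 + 2 = +1
C2: 3C, 1H → 0 − 1 = -1
C3: 3C, 1H → 0 − 1 = -1
C4: 1C, 2H, 1Li → 0 − 2 − 1 = -3
The highest value is +1.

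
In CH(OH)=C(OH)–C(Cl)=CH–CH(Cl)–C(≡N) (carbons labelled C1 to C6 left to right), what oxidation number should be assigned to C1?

Count +1 for every bond to an atom more electronegative than carbon and −1 for every bond to one less electronegative; C–C bonds are 0.
C1 has a double bond to C (2×0 = 0), one bond to O (+1), one bond to H (-1).
Oxidation state = 0 + 1 − 1 = 0.

0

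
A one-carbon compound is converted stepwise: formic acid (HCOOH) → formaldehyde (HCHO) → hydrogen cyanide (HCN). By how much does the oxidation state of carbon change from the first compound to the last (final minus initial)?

Carbon oxidation states along the series — formic acid: +2, formaldehyde: 0, hydrogen cyanide: +2.
Net change = +2 − (+2) = 0.

0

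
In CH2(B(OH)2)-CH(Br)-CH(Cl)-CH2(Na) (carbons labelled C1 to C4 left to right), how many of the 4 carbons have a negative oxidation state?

2

Tallying each carbon's bonds:
C1: 1C, 2H, 1B → 0 − 2 − 1 = -3
C2: 2C, 1H, 1Br → 0 − 1 + 1 = 0
C3: 2C, 1H, 1Cl → 0 − 1 + 1 = 0
C4: 1C, 2H, 1Na → 0 − 2 − 1 = -3
2 carbons (C1, C4) meet the condition.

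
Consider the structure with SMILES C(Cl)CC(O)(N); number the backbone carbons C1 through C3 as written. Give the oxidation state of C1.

C1 has one bond to C (0), one bond to H (-1), one bond to Cl (+1), one bond to H (-1).
Oxidation state = 0 − 1 + 1 − 1 = -1.

-1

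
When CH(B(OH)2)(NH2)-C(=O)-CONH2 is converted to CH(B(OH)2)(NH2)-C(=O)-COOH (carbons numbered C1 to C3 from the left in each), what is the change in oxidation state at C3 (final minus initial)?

Before: C3 has 1 bond to C, 2 bonds to O, 1 bond to N → oxidation state +3.
After: C3 has 1 bond to C, 3 bonds to O → oxidation state +3.
Δ = +3 − (+3) = 0, so no net redox change at C3.

0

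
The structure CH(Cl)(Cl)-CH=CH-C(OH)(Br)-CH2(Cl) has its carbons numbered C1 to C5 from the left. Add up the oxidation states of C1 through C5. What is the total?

Each bond to a more electronegative atom (O, N, halogen) counts +1, each bond to a less electronegative atom (H, metal, B, Si) counts −1, and each C–C bond counts 0. Tallying each carbon:
C1: 1C, 1H, 2Cl → 0 − 1 + 2 = +1
C2: 3C, 1H → 0 − 1 = -1
C3: 3C, 1H → 0 − 1 = -1
C4: 2C, 1O, 1Br → 0 + 1 + 1 = +2
C5: 1C, 2H, 1Cl → 0 − 2 + 1 = -1
Sum = +1 − 1 − 1 + 2 − 1 = 0.

0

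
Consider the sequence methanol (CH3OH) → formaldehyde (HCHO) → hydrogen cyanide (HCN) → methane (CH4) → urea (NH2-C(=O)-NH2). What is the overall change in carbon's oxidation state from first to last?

Carbon oxidation states along the series — methanol: -2, formaldehyde: 0, hydrogen cyanide: +2, methane: -4, urea: +4.
Net change = +4 − (-2) = +6.

+6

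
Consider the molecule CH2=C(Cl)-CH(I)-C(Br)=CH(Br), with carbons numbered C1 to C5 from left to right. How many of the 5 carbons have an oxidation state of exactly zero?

Tallying each carbon's bonds:
C1: 2C, 2H → 0 − 2 = -2
C2: 3C, 1Cl → 0 + 1 = +1
C3: 2C, 1H, 1I → 0 − 1 + 1 = 0
C4: 3C, 1Br → 0 + 1 = +1
C5: 2C, 1H, 1Br → 0 − 1 + 1 = 0
2 carbons (C3, C5) meet the condition.

2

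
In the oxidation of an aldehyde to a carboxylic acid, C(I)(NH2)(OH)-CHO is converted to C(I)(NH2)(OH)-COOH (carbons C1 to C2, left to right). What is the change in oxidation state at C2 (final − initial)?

+2

Before: C2 has 1 bond to C, 1 bond to H, 2 bonds to O → oxidation state +1.
After: C2 has 1 bond to C, 3 bonds to O → oxidation state +3.
Δ = +3 − (+1) = +2, so this is an oxidation at C2.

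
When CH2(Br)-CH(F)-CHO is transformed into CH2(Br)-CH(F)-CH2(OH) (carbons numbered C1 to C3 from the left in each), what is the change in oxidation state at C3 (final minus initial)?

-2

Before: C3 has 1 bond to C, 1 bond to H, 2 bonds to O → oxidation state +1.
After: C3 has 1 bond to C, 2 bonds to H, 1 bond to O → oxidation state -1.
Δ = -1 − (+1) = -2, so this is a reduction at C3.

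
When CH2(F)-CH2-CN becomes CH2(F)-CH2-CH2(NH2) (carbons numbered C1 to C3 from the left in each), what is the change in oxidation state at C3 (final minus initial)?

Before: C3 has 1 bond to C, 3 bonds to N → oxidation state +3.
After: C3 has 1 bond to C, 2 bonds to H, 1 bond to N → oxidation state -1.
Δ = -1 − (+3) = -4, so this is a reduction at C3.

-4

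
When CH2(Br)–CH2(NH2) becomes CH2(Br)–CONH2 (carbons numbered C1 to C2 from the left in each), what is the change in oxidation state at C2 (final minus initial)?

+4

Before: C2 has 1 bond to C, 2 bonds to H, 1 bond to N → oxidation state -1.
After: C2 has 1 bond to C, 2 bonds to O, 1 bond to N → oxidation state +3.
Δ = +3 − (-1) = +4, so this is an oxidation at C2.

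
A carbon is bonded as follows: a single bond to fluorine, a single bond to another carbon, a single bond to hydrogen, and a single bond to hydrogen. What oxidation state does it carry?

-1

Count +1 for every bond to an atom more electronegative than carbon and −1 for every bond to one less electronegative; C–C bonds are 0.
The carbon has one bond to C (0), one bond to H (-1), one bond to F (+1), one bond to H (-1).
Oxidation state = 0 − 1 + 1 − 1 = -1.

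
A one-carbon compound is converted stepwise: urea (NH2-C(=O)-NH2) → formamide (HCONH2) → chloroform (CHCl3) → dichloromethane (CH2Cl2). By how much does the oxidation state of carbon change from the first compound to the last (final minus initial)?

-4

Carbon oxidation states along the series — urea: +4, formamide: +2, chloroform: +2, dichloromethane: 0.
Net change = 0 − (+4) = -4.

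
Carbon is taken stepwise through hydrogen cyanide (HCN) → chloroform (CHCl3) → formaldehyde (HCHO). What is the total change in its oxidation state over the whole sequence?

-2

Carbon oxidation states along the series — hydrogen cyanide: +2, chloroform: +2, formaldehyde: 0.
Net change = 0 − (+2) = -2.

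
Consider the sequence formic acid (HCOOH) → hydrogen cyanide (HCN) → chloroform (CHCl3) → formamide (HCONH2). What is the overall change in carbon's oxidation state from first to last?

Carbon oxidation states along the series — formic acid: +2, hydrogen cyanide: +2, chloroform: +2, formamide: +2.
Net change = +2 − (+2) = 0.

0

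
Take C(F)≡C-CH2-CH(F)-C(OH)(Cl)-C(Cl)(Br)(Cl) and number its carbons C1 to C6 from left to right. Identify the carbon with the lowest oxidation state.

C3

Bonds to more-electronegative neighbours contribute +1 each, bonds to H or metals contribute −1 each, and C–C bonds contribute 0. Tallying each carbon:
C1: 3C, 1F → 0 + 1 = +1
C2: 4C → 0 = 0
C3: 2C, 2H → 0 − 2 = -2
C4: 2C, 1H, 1F → 0 − 1 + 1 = 0
C5: 2C, 1O, 1Cl → 0 + 1 + 1 = +2
C6: 1C, 2Cl, 1Br → 0 + 2 + 1 = +3
The most reduced carbon is C3 at -2.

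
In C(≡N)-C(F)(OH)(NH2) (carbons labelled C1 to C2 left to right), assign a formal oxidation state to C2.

Count +1 for every bond to an atom more electronegative than carbon and −1 for every bond to one less electronegative; C–C bonds are 0.
C2 has one bond to C (0), one bond to F (+1), one bond to O (+1), one bond to N (+1).
Oxidation state = 0 + 1 + 1 + 1 = +3.

+3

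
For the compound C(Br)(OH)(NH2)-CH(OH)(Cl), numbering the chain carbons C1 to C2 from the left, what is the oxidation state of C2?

+1

Count +1 for every bond to an atom more electronegative than carbon and −1 for every bond to one less electronegative; C–C bonds are 0.
C2 has one bond to C (0), one bond to O (+1), one bond to Cl (+1), one bond to H (-1).
Oxidation state = 0 + 1 + 1 − 1 = +1.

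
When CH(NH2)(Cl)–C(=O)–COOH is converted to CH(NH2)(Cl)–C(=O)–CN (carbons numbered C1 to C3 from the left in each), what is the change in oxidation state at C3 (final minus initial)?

Before: C3 has 1 bond to C, 3 bonds to O → oxidation state +3.
After: C3 has 1 bond to C, 3 bonds to N → oxidation state +3.
Δ = +3 − (+3) = 0, so no net redox change at C3.

0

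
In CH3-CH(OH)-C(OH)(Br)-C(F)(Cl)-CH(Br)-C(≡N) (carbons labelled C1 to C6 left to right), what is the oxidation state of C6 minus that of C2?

+3

C6: 1C, 3N → 0 + 3 = +3
C2: 2C, 1H, 1O → 0 − 1 + 1 = 0
Difference: +3 − (0) = +3.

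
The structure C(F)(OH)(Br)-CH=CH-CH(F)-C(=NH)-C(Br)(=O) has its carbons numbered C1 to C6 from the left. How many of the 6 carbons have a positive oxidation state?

Tallying each carbon's bonds:
C1: 1C, 1O, 1F, 1Br → 0 + 1 + 1 + 1 = +3
C2: 3C, 1H → 0 − 1 = -1
C3: 3C, 1H → 0 − 1 = -1
C4: 2C, 1H, 1F → 0 − 1 + 1 = 0
C5: 2C, 2N → 0 + 2 = +2
C6: 1C, 2O, 1Br → 0 + 2 + 1 = +3
3 carbons (C1, C5, C6) meet the condition.

3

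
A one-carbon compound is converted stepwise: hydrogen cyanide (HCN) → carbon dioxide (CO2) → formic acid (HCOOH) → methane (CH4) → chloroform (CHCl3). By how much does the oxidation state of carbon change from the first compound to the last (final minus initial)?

Carbon oxidation states along the series — hydrogen cyanide: +2, carbon dioxide: +4, formic acid: +2, methane: -4, chloroform: +2.
Net change = +2 − (+2) = 0.

0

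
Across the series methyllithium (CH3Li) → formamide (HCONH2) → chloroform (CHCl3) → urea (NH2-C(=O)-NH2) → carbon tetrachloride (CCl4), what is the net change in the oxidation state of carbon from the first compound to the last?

+8

Carbon oxidation states along the series — methyllithium: -4, formamide: +2, chloroform: +2, urea: +4, carbon tetrachloride: +4.
Net change = +4 − (-4) = +8.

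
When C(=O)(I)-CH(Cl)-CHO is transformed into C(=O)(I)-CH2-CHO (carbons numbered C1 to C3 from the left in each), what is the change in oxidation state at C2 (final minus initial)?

-2

Before: C2 has 2 bonds to C, 1 bond to H, 1 bond to Cl → oxidation state 0.
After: C2 has 2 bonds to C, 2 bonds to H → oxidation state -2.
Δ = -2 − (0) = -2, so this is a reduction at C2.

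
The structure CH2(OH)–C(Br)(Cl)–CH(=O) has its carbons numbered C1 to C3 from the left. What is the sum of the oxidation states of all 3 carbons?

+2

Tallying each carbon's bonds:
C1: 1C, 2H, 1O → 0 − 2 + 1 = -1
C2: 2C, 1Cl, 1Br → 0 + 1 + 1 = +2
C3: 1C, 1H, 2O → 0 − 1 + 2 = +1
Sum = -1 + 2 + 1 = +2.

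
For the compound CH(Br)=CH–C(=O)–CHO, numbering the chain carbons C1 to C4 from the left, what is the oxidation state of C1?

0

Each bond to a more electronegative atom (O, N, halogen) counts +1, each bond to a less electronegative atom (H, metal, B, Si) counts −1, and each C–C bond counts 0.
C1 has a double bond to C (2×0 = 0), one bond to Br (+1), one bond to H (-1).
Oxidation state = 0 + 1 − 1 = 0.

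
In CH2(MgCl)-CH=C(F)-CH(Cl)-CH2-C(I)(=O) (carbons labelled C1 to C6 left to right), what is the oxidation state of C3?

+1

Assign +1 per bond to O/N/halogen, −1 per bond to H or an electropositive element, and 0 per bond to carbon.
C3 has a double bond to C (2×0 = 0), one bond to C (0), one bond to F (+1).
Oxidation state = 0 + 0 + 1 = +1.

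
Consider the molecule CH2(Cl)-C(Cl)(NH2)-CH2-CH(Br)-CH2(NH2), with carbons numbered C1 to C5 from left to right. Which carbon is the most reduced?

Each bond to a more electronegative atom (O, N, halogen) counts +1, each bond to a less electronegative atom (H, metal, B, Si) counts −1, and each C–C bond counts 0. Tallying each carbon:
C1: 1C, 2H, 1Cl → 0 − 2 + 1 = -1
C2: 2C, 1N, 1Cl → 0 + 1 + 1 = +2
C3: 2C, 2H → 0 − 2 = -2
C4: 2C, 1H, 1Br → 0 − 1 + 1 = 0
C5: 1C, 2H, 1N → 0 − 2 + 1 = -1
The most reduced carbon is C3 at -2.

C3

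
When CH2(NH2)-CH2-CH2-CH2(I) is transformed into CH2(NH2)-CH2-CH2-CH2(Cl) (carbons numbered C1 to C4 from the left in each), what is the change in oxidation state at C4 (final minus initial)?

0

Before: C4 has 1 bond to C, 2 bonds to H, 1 bond to I → oxidation state -1.
After: C4 has 1 bond to C, 2 bonds to H, 1 bond to Cl → oxidation state -1.
Δ = -1 − (-1) = 0, so no net redox change at C4.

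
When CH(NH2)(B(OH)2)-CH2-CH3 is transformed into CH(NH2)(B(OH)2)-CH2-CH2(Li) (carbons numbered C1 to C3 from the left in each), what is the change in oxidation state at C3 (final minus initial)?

0

Before: C3 has 1 bond to C, 3 bonds to H → oxidation state -3.
After: C3 has 1 bond to C, 2 bonds to H, 1 bond to Li → oxidation state -3.
Δ = -3 − (-3) = 0, so no net redox change at C3.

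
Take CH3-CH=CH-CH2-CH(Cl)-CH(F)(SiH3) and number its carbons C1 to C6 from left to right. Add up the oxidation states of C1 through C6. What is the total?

Bonds to more-electronegative neighbours contribute +1 each, bonds to H or metals contribute −1 each, and C–C bonds contribute 0. Tallying each carbon:
C1: 1C, 3H → 0 − 3 = -3
C2: 3C, 1H → 0 − 1 = -1
C3: 3C, 1H → 0 − 1 = -1
C4: 2C, 2H → 0 − 2 = -2
C5: 2C, 1H, 1Cl → 0 − 1 + 1 = 0
C6: 1C, 1H, 1F, 1Si → 0 − 1 + 1 − 1 = -1
Sum = -3 − 1 − 1 − 2 + 0 − 1 = -8.

-8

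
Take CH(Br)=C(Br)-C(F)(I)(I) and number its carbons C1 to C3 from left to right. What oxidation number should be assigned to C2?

+1

Bonds to more-electronegative neighbours contribute +1 each, bonds to H or metals contribute −1 each, and C–C bonds contribute 0.
C2 has a double bond to C (2×0 = 0), one bond to C (0), one bond to Br (+1).
Oxidation state = 0 + 0 + 1 = +1.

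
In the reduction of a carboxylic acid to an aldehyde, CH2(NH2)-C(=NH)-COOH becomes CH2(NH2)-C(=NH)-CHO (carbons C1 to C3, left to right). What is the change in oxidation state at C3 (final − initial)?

-2

Before: C3 has 1 bond to C, 3 bonds to O → oxidation state +3.
After: C3 has 1 bond to C, 1 bond to H, 2 bonds to O → oxidation state +1.
Δ = +1 − (+3) = -2, so this is a reduction at C3.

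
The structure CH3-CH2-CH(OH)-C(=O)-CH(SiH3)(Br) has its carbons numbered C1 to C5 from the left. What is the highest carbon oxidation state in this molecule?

Tallying each carbon's bonds:
C1: 1C, 3H → 0 − 3 = -3
C2: 2C, 2H → 0 − 2 = -2
C3: 2C, 1H, 1O → 0 − 1 + 1 = 0
C4: 2C, 2O → 0 + 2 = +2
C5: 1C, 1H, 1Br, 1Si → 0 − 1 + 1 − 1 = -1
The highest value is +2.

+2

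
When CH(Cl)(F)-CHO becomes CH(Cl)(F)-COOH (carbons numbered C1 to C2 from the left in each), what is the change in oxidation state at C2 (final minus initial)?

+2

Before: C2 has 1 bond to C, 1 bond to H, 2 bonds to O → oxidation state +1.
After: C2 has 1 bond to C, 3 bonds to O → oxidation state +3.
Δ = +3 − (+1) = +2, so this is an oxidation at C2.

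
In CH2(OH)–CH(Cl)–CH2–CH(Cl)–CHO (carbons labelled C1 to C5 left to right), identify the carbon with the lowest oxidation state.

Tallying each carbon's bonds:
C1: 1C, 2H, 1O → 0 − 2 + 1 = -1
C2: 2C, 1H, 1Cl → 0 − 1 + 1 = 0
C3: 2C, 2H → 0 − 2 = -2
C4: 2C, 1H, 1Cl → 0 − 1 + 1 = 0
C5: 1C, 1H, 2O → 0 − 1 + 2 = +1
The most reduced carbon is C3 at -2.

C3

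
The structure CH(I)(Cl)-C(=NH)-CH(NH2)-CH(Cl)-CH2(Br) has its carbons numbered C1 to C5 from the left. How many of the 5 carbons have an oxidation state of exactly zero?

Tallying each carbon's bonds:
C1: 1C, 1H, 1Cl, 1I → 0 − 1 + 1 + 1 = +1
C2: 2C, 2N → 0 + 2 = +2
C3: 2C, 1H, 1N → 0 − 1 + 1 = 0
C4: 2C, 1H, 1Cl → 0 − 1 + 1 = 0
C5: 1C, 2H, 1Br → 0 − 2 + 1 = -1
2 carbons (C3, C4) meet the condition.

2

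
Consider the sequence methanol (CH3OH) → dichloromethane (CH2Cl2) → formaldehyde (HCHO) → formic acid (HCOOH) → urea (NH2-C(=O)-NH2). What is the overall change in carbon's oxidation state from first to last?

Carbon oxidation states along the series — methanol: -2, dichloromethane: 0, formaldehyde: 0, formic acid: +2, urea: +4.
Net change = +4 − (-2) = +6.

+6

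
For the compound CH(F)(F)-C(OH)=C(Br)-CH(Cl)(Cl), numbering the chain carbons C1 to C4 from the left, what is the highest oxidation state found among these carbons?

+1

Tallying each carbon's bonds:
C1: 1C, 1H, 2F → 0 − 1 + 2 = +1
C2: 3C, 1O → 0 + 1 = +1
C3: 3C, 1Br → 0 + 1 = +1
C4: 1C, 1H, 2Cl → 0 − 1 + 2 = +1
The highest value is +1.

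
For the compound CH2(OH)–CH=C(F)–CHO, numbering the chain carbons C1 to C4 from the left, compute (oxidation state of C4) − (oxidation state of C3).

0

C4: 1C, 1H, 2O → 0 − 1 + 2 = +1
C3: 3C, 1F → 0 + 1 = +1
Difference: +1 − (+1) = 0.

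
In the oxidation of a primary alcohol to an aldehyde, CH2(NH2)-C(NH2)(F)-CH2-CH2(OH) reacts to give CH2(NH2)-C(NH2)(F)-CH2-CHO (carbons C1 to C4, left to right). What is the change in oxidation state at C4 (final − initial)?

Before: C4 has 1 bond to C, 2 bonds to H, 1 bond to O → oxidation state -1.
After: C4 has 1 bond to C, 1 bond to H, 2 bonds to O → oxidation state +1.
Δ = +1 − (-1) = +2, so this is an oxidation at C4.

+2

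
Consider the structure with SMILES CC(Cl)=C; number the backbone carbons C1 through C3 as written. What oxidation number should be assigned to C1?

Bonds to more-electronegative neighbours contribute +1 each, bonds to H or metals contribute −1 each, and C–C bonds contribute 0.
C1 has one bond to C (0), one bond to H (-1), one bond to H (-1), one bond to H (-1).
Oxidation state = 0 − 1 − 1 − 1 = -3.

-3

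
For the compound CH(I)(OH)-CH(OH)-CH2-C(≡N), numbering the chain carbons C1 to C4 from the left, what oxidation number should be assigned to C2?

Bonds to more-electronegative neighbours contribute +1 each, bonds to H or metals contribute −1 each, and C–C bonds contribute 0.
C2 has one bond to C (0), one bond to C (0), one bond to H (-1), one bond to O (+1).
Oxidation state = 0 + 0 − 1 + 1 = 0.

0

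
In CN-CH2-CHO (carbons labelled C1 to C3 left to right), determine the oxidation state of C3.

+1

Assign +1 per bond to O/N/halogen, −1 per bond to H or an electropositive element, and 0 per bond to carbon.
C3 has one bond to C (0), one bond to H (-1), a double bond to O (2×+1 = +2).
Oxidation state = 0 − 1 + 2 = +1.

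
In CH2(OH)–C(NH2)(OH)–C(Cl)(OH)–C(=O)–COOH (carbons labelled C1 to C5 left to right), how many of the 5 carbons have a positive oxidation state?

Tallying each carbon's bonds:
C1: 1C, 2H, 1O → 0 − 2 + 1 = -1
C2: 2C, 1O, 1N → 0 + 1 + 1 = +2
C3: 2C, 1O, 1Cl → 0 + 1 + 1 = +2
C4: 2C, 2O → 0 + 2 = +2
C5: 1C, 3O → 0 + 3 = +3
4 carbons (C2, C3, C4, C5) meet the condition.

4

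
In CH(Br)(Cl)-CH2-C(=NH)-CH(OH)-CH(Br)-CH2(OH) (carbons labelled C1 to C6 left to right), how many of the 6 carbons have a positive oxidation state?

Tallying each carbon's bonds:
C1: 1C, 1H, 1Cl, 1Br → 0 − 1 + 1 + 1 = +1
C2: 2C, 2H → 0 − 2 = -2
C3: 2C, 2N → 0 + 2 = +2
C4: 2C, 1H, 1O → 0 − 1 + 1 = 0
C5: 2C, 1H, 1Br → 0 − 1 + 1 = 0
C6: 1C, 2H, 1O → 0 − 2 + 1 = -1
2 carbons (C1, C3) meet the condition.

2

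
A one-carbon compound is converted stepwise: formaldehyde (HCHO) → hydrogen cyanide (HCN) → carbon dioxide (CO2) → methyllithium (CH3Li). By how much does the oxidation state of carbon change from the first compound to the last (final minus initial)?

Carbon oxidation states along the series — formaldehyde: 0, hydrogen cyanide: +2, carbon dioxide: +4, methyllithium: -4.
Net change = -4 − (0) = -4.

-4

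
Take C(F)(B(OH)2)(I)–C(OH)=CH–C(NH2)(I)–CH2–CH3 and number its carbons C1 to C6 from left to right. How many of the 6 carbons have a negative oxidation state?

Bonds to more-electronegative neighbours contribute +1 each, bonds to H or metals contribute −1 each, and C–C bonds contribute 0. Tallying each carbon:
C1: 1C, 1F, 1I, 1B → 0 + 1 + 1 − 1 = +1
C2: 3C, 1O → 0 + 1 = +1
C3: 3C, 1H → 0 − 1 = -1
C4: 2C, 1N, 1I → 0 + 1 + 1 = +2
C5: 2C, 2H → 0 − 2 = -2
C6: 1C, 3H → 0 − 3 = -3
3 carbons (C3, C5, C6) meet the condition.

3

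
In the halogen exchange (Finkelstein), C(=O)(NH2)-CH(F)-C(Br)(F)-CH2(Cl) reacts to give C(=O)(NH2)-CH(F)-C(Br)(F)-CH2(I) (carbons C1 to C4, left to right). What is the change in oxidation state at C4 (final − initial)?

0

Before: C4 has 1 bond to C, 2 bonds to H, 1 bond to Cl → oxidation state -1.
After: C4 has 1 bond to C, 2 bonds to H, 1 bond to I → oxidation state -1.
Δ = -1 − (-1) = 0, so no net redox change at C4.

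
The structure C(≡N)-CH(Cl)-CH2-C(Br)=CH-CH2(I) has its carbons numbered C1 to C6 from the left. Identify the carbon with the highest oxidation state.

Tallying each carbon's bonds:
C1: 1C, 3N → 0 + 3 = +3
C2: 2C, 1H, 1Cl → 0 − 1 + 1 = 0
C3: 2C, 2H → 0 − 2 = -2
C4: 3C, 1Br → 0 + 1 = +1
C5: 3C, 1H → 0 − 1 = -1
C6: 1C, 2H, 1I → 0 − 2 + 1 = -1
The most oxidised carbon is C1 at +3.

C1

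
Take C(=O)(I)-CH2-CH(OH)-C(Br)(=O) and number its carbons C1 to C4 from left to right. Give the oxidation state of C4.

+3

Each bond to a more electronegative atom (O, N, halogen) counts +1, each bond to a less electronegative atom (H, metal, B, Si) counts −1, and each C–C bond counts 0.
C4 has one bond to C (0), one bond to Br (+1), a double bond to O (2×+1 = +2).
Oxidation state = 0 + 1 + 2 = +3.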